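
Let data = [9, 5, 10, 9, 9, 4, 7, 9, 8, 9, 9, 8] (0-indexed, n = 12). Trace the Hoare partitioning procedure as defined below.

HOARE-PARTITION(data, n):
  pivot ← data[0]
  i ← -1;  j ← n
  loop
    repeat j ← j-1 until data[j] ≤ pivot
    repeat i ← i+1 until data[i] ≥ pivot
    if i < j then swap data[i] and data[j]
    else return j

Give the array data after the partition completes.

pivot = data[0] = 9; i = -1, j = 12
j→11 (data[11]=8≤9), i→0 (data[0]=9≥9); i<j, swap → [8, 5, 10, 9, 9, 4, 7, 9, 8, 9, 9, 9]
j→10 (data[10]=9≤9), i→2 (data[2]=10≥9); i<j, swap → [8, 5, 9, 9, 9, 4, 7, 9, 8, 9, 10, 9]
j→9 (data[9]=9≤9), i→3 (data[3]=9≥9); i<j, swap → [8, 5, 9, 9, 9, 4, 7, 9, 8, 9, 10, 9]
j→8 (data[8]=8≤9), i→4 (data[4]=9≥9); i<j, swap → [8, 5, 9, 9, 8, 4, 7, 9, 9, 9, 10, 9]
j→7, i→7; i≥j, return j=7. data = [8, 5, 9, 9, 8, 4, 7, 9, 9, 9, 10, 9]

[8, 5, 9, 9, 8, 4, 7, 9, 9, 9, 10, 9]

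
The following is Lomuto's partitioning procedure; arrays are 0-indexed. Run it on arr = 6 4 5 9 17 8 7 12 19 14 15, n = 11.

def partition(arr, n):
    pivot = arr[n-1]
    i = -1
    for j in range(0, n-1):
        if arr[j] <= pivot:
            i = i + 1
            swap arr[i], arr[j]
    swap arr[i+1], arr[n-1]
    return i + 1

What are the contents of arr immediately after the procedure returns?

pivot = arr[10] = 15; i = -1
j=0: arr[0]=6 ≤ 15 → i=0, swap arr[0],arr[0] (no change) → 6 4 5 9 17 8 7 12 19 14 15
j=1: arr[1]=4 ≤ 15 → i=1, swap arr[1],arr[1] (no change) → 6 4 5 9 17 8 7 12 19 14 15
j=2: arr[2]=5 ≤ 15 → i=2, swap arr[2],arr[2] (no change) → 6 4 5 9 17 8 7 12 19 14 15
j=3: arr[3]=9 ≤ 15 → i=3, swap arr[3],arr[3] (no change) → 6 4 5 9 17 8 7 12 19 14 15
j=4: arr[4]=17 > 15 → no swap
j=5: arr[5]=8 ≤ 15 → i=4, swap arr[4],arr[5] → 6 4 5 9 8 17 7 12 19 14 15
j=6: arr[6]=7 ≤ 15 → i=5, swap arr[5],arr[6] → 6 4 5 9 8 7 17 12 19 14 15
j=7: arr[7]=12 ≤ 15 → i=6, swap arr[6],arr[7] → 6 4 5 9 8 7 12 17 19 14 15
j=8: arr[8]=19 > 15 → no swap
j=9: arr[9]=14 ≤ 15 → i=7, swap arr[7],arr[9] → 6 4 5 9 8 7 12 14 19 17 15
final swap arr[8],arr[10] → 6 4 5 9 8 7 12 14 15 17 19; return 8

6 4 5 9 8 7 12 14 15 17 19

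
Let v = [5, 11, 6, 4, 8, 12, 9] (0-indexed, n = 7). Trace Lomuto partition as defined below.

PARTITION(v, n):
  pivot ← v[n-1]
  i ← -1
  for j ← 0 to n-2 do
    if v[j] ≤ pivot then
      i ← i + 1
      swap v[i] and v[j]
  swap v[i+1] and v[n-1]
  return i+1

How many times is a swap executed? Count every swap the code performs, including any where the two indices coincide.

pivot=9, i=-1
j=0: 5≤9, i=0, swap(0,0) ⇒ [5, 11, 6, 4, 8, 12, 9]
j=1: 11>9, skip
j=2: 6≤9, i=1, swap(1,2) ⇒ [5, 6, 11, 4, 8, 12, 9]
j=3: 4≤9, i=2, swap(2,3) ⇒ [5, 6, 4, 11, 8, 12, 9]
j=4: 8≤9, i=3, swap(3,4) ⇒ [5, 6, 4, 8, 11, 12, 9]
j=5: 12>9, skip
swap(4,6) ⇒ [5, 6, 4, 8, 9, 12, 11]; return 4

5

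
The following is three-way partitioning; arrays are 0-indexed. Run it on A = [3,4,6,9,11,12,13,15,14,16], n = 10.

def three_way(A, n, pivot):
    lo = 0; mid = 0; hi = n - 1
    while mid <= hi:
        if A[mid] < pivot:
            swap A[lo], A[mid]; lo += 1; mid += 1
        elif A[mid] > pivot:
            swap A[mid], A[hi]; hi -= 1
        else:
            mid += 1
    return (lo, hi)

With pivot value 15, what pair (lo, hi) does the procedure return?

(8, 8)

pivot = 15; lo=0, mid=0, hi=9
A[mid]=3<15: swap A[0],A[0]; lo=1,mid=1 → [3,4,6,9,11,12,13,15,14,16]
A[mid]=4<15: swap A[1],A[1]; lo=2,mid=2 → [3,4,6,9,11,12,13,15,14,16]
A[mid]=6<15: swap A[2],A[2]; lo=3,mid=3 → [3,4,6,9,11,12,13,15,14,16]
A[mid]=9<15: swap A[3],A[3]; lo=4,mid=4 → [3,4,6,9,11,12,13,15,14,16]
A[mid]=11<15: swap A[4],A[4]; lo=5,mid=5 → [3,4,6,9,11,12,13,15,14,16]
A[mid]=12<15: swap A[5],A[5]; lo=6,mid=6 → [3,4,6,9,11,12,13,15,14,16]
A[mid]=13<15: swap A[6],A[6]; lo=7,mid=7 → [3,4,6,9,11,12,13,15,14,16]
A[mid]=15=15: mid=8
A[mid]=14<15: swap A[7],A[8]; lo=8,mid=9 → [3,4,6,9,11,12,13,14,15,16]
A[mid]=16>15: swap A[9],A[9]; hi=8 → [3,4,6,9,11,12,13,14,15,16]
end: lo=8, hi=8; A = [3,4,6,9,11,12,13,14,15,16]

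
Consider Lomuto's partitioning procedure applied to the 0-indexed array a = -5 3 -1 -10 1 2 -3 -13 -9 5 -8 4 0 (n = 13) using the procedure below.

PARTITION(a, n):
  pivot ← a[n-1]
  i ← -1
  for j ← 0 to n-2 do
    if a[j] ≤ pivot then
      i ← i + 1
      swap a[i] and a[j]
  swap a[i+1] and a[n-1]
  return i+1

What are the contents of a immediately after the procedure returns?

pivot = a[12] = 0; i = -1
j=0: a[0]=-5 ≤ 0 → i=0, swap a[0],a[0] (no change) → -5 3 -1 -10 1 2 -3 -13 -9 5 -8 4 0
j=1: a[1]=3 > 0 → no swap
j=2: a[2]=-1 ≤ 0 → i=1, swap a[1],a[2] → -5 -1 3 -10 1 2 -3 -13 -9 5 -8 4 0
j=3: a[3]=-10 ≤ 0 → i=2, swap a[2],a[3] → -5 -1 -10 3 1 2 -3 -13 -9 5 -8 4 0
j=4: a[4]=1 > 0 → no swap
j=5: a[5]=2 > 0 → no swap
j=6: a[6]=-3 ≤ 0 → i=3, swap a[3],a[6] → -5 -1 -10 -3 1 2 3 -13 -9 5 -8 4 0
j=7: a[7]=-13 ≤ 0 → i=4, swap a[4],a[7] → -5 -1 -10 -3 -13 2 3 1 -9 5 -8 4 0
j=8: a[8]=-9 ≤ 0 → i=5, swap a[5],a[8] → -5 -1 -10 -3 -13 -9 3 1 2 5 -8 4 0
j=9: a[9]=5 > 0 → no swap
j=10: a[10]=-8 ≤ 0 → i=6, swap a[6],a[10] → -5 -1 -10 -3 -13 -9 -8 1 2 5 3 4 0
j=11: a[11]=4 > 0 → no swap
final swap a[7],a[12] → -5 -1 -10 -3 -13 -9 -8 0 2 5 3 4 1; return 7

-5 -1 -10 -3 -13 -9 -8 0 2 5 3 4 1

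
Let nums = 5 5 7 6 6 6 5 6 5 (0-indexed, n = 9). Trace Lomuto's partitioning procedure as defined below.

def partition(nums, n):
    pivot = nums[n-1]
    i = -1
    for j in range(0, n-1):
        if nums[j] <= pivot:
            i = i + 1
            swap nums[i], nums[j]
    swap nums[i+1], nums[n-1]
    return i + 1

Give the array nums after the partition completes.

pivot = nums[8] = 5; i = -1
j=0: nums[0]=5 ≤ 5 → i=0, swap nums[0],nums[0] (no change) → 5 5 7 6 6 6 5 6 5
j=1: nums[1]=5 ≤ 5 → i=1, swap nums[1],nums[1] (no change) → 5 5 7 6 6 6 5 6 5
j=2: nums[2]=7 > 5 → no swap
j=3: nums[3]=6 > 5 → no swap
j=4: nums[4]=6 > 5 → no swap
j=5: nums[5]=6 > 5 → no swap
j=6: nums[6]=5 ≤ 5 → i=2, swap nums[2],nums[6] → 5 5 5 6 6 6 7 6 5
j=7: nums[7]=6 > 5 → no swap
final swap nums[3],nums[8] → 5 5 5 5 6 6 7 6 6; return 3

5 5 5 5 6 6 7 6 6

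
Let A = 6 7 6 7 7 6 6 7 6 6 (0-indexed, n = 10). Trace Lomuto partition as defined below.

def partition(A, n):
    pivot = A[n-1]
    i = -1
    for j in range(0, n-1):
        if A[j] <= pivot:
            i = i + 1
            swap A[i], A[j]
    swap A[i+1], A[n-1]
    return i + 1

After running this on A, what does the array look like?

6 6 6 6 6 6 7 7 7 7

pivot = A[9] = 6; i = -1
j=0: A[0]=6 ≤ 6 → i=0, swap A[0],A[0] (no change) → 6 7 6 7 7 6 6 7 6 6
j=1: A[1]=7 > 6 → no swap
j=2: A[2]=6 ≤ 6 → i=1, swap A[1],A[2] → 6 6 7 7 7 6 6 7 6 6
j=3: A[3]=7 > 6 → no swap
j=4: A[4]=7 > 6 → no swap
j=5: A[5]=6 ≤ 6 → i=2, swap A[2],A[5] → 6 6 6 7 7 7 6 7 6 6
j=6: A[6]=6 ≤ 6 → i=3, swap A[3],A[6] → 6 6 6 6 7 7 7 7 6 6
j=7: A[7]=7 > 6 → no swap
j=8: A[8]=6 ≤ 6 → i=4, swap A[4],A[8] → 6 6 6 6 6 7 7 7 7 6
final swap A[5],A[9] → 6 6 6 6 6 6 7 7 7 7; return 5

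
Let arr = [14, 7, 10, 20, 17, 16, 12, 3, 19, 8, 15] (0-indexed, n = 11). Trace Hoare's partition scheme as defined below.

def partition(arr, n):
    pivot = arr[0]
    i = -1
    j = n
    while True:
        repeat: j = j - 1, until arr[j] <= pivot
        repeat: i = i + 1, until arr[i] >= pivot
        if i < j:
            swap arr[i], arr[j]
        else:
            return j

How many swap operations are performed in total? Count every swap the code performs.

3

pivot = arr[0] = 14; i = -1, j = 11
j→9 (arr[9]=8≤14), i→0 (arr[0]=14≥14); i<j, swap → [8, 7, 10, 20, 17, 16, 12, 3, 19, 14, 15]
j→7 (arr[7]=3≤14), i→3 (arr[3]=20≥14); i<j, swap → [8, 7, 10, 3, 17, 16, 12, 20, 19, 14, 15]
j→6 (arr[6]=12≤14), i→4 (arr[4]=17≥14); i<j, swap → [8, 7, 10, 3, 12, 16, 17, 20, 19, 14, 15]
j→4, i→5; i≥j, return j=4. arr = [8, 7, 10, 3, 12, 16, 17, 20, 19, 14, 15]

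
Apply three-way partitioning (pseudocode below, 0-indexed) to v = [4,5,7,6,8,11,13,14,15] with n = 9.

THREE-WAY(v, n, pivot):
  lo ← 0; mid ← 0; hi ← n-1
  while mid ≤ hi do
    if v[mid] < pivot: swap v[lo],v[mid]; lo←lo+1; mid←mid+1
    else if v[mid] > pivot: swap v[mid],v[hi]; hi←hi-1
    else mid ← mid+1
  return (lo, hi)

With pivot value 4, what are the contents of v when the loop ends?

[4,7,6,8,11,13,14,15,5]

pivot = 4; lo=0, mid=0, hi=8
v[mid]=4=4: mid=1
v[mid]=5>4: swap v[1],v[8]; hi=7 → [4,15,7,6,8,11,13,14,5]
v[mid]=15>4: swap v[1],v[7]; hi=6 → [4,14,7,6,8,11,13,15,5]
v[mid]=14>4: swap v[1],v[6]; hi=5 → [4,13,7,6,8,11,14,15,5]
v[mid]=13>4: swap v[1],v[5]; hi=4 → [4,11,7,6,8,13,14,15,5]
v[mid]=11>4: swap v[1],v[4]; hi=3 → [4,8,7,6,11,13,14,15,5]
v[mid]=8>4: swap v[1],v[3]; hi=2 → [4,6,7,8,11,13,14,15,5]
v[mid]=6>4: swap v[1],v[2]; hi=1 → [4,7,6,8,11,13,14,15,5]
v[mid]=7>4: swap v[1],v[1]; hi=0 → [4,7,6,8,11,13,14,15,5]
end: lo=0, hi=0; v = [4,7,6,8,11,13,14,15,5]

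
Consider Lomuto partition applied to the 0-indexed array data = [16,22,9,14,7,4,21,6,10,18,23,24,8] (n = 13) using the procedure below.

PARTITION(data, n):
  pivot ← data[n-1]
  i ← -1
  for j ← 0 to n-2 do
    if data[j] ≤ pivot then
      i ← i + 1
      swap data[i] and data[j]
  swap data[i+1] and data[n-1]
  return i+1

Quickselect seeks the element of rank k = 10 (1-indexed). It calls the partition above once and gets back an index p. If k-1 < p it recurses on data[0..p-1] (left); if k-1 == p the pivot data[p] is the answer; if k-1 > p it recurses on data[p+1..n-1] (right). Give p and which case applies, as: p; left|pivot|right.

3; right

pivot = data[12] = 8; i = -1
j=0: data[0]=16 > 8 → no swap
j=1: data[1]=22 > 8 → no swap
j=2: data[2]=9 > 8 → no swap
j=3: data[3]=14 > 8 → no swap
j=4: data[4]=7 ≤ 8 → i=0, swap data[0],data[4] → [7,22,9,14,16,4,21,6,10,18,23,24,8]
j=5: data[5]=4 ≤ 8 → i=1, swap data[1],data[5] → [7,4,9,14,16,22,21,6,10,18,23,24,8]
j=6: data[6]=21 > 8 → no swap
j=7: data[7]=6 ≤ 8 → i=2, swap data[2],data[7] → [7,4,6,14,16,22,21,9,10,18,23,24,8]
j=8: data[8]=10 > 8 → no swap
j=9: data[9]=18 > 8 → no swap
j=10: data[10]=23 > 8 → no swap
j=11: data[11]=24 > 8 → no swap
final swap data[3],data[12] → [7,4,6,8,16,22,21,9,10,18,23,24,14]; return 3
p = 3; k-1 = 9 > 3 ⇒ right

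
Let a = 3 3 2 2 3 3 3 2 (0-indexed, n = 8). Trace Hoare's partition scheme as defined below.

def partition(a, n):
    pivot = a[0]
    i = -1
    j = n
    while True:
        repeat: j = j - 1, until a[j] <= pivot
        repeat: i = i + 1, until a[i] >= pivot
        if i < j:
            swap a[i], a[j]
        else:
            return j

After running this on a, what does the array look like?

2 3 2 2 3 3 3 3

pivot=3
j stops at 7 (2), i stops at 0 (3); swap ⇒ 2 3 2 2 3 3 3 3
j stops at 6 (3), i stops at 1 (3); swap ⇒ 2 3 2 2 3 3 3 3
j stops at 5 (3), i stops at 4 (3); swap ⇒ 2 3 2 2 3 3 3 3
j stops at 4, i stops at 5; i≥j ⇒ return 4. a=2 3 2 2 3 3 3 3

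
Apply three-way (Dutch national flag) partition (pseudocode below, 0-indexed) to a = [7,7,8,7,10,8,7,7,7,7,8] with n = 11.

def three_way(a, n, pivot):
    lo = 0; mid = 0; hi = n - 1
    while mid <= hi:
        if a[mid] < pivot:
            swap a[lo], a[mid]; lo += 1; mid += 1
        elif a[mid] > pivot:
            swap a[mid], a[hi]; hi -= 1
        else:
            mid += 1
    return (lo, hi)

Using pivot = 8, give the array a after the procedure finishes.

[7,7,7,7,7,7,7,8,8,8,10]

lo=0 mid=0 hi=10
7<8: swap(0,0), lo=1 mid=1 ⇒ [7,7,8,7,10,8,7,7,7,7,8]
7<8: swap(1,1), lo=2 mid=2 ⇒ [7,7,8,7,10,8,7,7,7,7,8]
8=8: mid=3
7<8: swap(2,3), lo=3 mid=4 ⇒ [7,7,7,8,10,8,7,7,7,7,8]
10>8: swap(4,10), hi=9 ⇒ [7,7,7,8,8,8,7,7,7,7,10]
8=8: mid=5
8=8: mid=6
7<8: swap(3,6), lo=4 mid=7 ⇒ [7,7,7,7,8,8,8,7,7,7,10]
7<8: swap(4,7), lo=5 mid=8 ⇒ [7,7,7,7,7,8,8,8,7,7,10]
7<8: swap(5,8), lo=6 mid=9 ⇒ [7,7,7,7,7,7,8,8,8,7,10]
7<8: swap(6,9), lo=7 mid=10 ⇒ [7,7,7,7,7,7,7,8,8,8,10]
done. lo=7 hi=9; a=[7,7,7,7,7,7,7,8,8,8,10]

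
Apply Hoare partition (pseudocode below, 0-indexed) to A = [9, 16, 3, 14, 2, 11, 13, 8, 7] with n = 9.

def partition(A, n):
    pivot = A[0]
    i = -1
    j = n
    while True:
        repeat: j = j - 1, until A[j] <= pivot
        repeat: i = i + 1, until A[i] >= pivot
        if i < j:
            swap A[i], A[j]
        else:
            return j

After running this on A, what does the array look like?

pivot=9
j stops at 8 (7), i stops at 0 (9); swap ⇒ [7, 16, 3, 14, 2, 11, 13, 8, 9]
j stops at 7 (8), i stops at 1 (16); swap ⇒ [7, 8, 3, 14, 2, 11, 13, 16, 9]
j stops at 4 (2), i stops at 3 (14); swap ⇒ [7, 8, 3, 2, 14, 11, 13, 16, 9]
j stops at 3, i stops at 4; i≥j ⇒ return 3. A=[7, 8, 3, 2, 14, 11, 13, 16, 9]

[7, 8, 3, 2, 14, 11, 13, 16, 9]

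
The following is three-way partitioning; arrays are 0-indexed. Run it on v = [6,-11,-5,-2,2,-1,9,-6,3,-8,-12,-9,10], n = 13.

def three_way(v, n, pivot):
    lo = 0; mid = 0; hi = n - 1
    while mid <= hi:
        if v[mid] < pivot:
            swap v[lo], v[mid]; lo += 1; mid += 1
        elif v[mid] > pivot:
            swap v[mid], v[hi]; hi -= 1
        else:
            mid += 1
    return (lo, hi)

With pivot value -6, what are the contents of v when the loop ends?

lo=0 mid=0 hi=12
6>-6: swap(0,12), hi=11 ⇒ [10,-11,-5,-2,2,-1,9,-6,3,-8,-12,-9,6]
10>-6: swap(0,11), hi=10 ⇒ [-9,-11,-5,-2,2,-1,9,-6,3,-8,-12,10,6]
-9<-6: swap(0,0), lo=1 mid=1 ⇒ [-9,-11,-5,-2,2,-1,9,-6,3,-8,-12,10,6]
-11<-6: swap(1,1), lo=2 mid=2 ⇒ [-9,-11,-5,-2,2,-1,9,-6,3,-8,-12,10,6]
-5>-6: swap(2,10), hi=9 ⇒ [-9,-11,-12,-2,2,-1,9,-6,3,-8,-5,10,6]
-12<-6: swap(2,2), lo=3 mid=3 ⇒ [-9,-11,-12,-2,2,-1,9,-6,3,-8,-5,10,6]
-2>-6: swap(3,9), hi=8 ⇒ [-9,-11,-12,-8,2,-1,9,-6,3,-2,-5,10,6]
-8<-6: swap(3,3), lo=4 mid=4 ⇒ [-9,-11,-12,-8,2,-1,9,-6,3,-2,-5,10,6]
2>-6: swap(4,8), hi=7 ⇒ [-9,-11,-12,-8,3,-1,9,-6,2,-2,-5,10,6]
3>-6: swap(4,7), hi=6 ⇒ [-9,-11,-12,-8,-6,-1,9,3,2,-2,-5,10,6]
-6=-6: mid=5
-1>-6: swap(5,6), hi=5 ⇒ [-9,-11,-12,-8,-6,9,-1,3,2,-2,-5,10,6]
9>-6: swap(5,5), hi=4 ⇒ [-9,-11,-12,-8,-6,9,-1,3,2,-2,-5,10,6]
done. lo=4 hi=4; v=[-9,-11,-12,-8,-6,9,-1,3,2,-2,-5,10,6]

[-9,-11,-12,-8,-6,9,-1,3,2,-2,-5,10,6]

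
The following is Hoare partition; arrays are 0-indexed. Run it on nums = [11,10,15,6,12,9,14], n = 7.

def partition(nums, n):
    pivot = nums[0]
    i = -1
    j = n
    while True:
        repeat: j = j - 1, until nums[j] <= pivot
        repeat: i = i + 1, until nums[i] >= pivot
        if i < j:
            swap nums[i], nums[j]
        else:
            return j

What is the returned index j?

pivot = nums[0] = 11; i = -1, j = 7
j→5 (nums[5]=9≤11), i→0 (nums[0]=11≥11); i<j, swap → [9,10,15,6,12,11,14]
j→3 (nums[3]=6≤11), i→2 (nums[2]=15≥11); i<j, swap → [9,10,6,15,12,11,14]
j→2, i→3; i≥j, return j=2. nums = [9,10,6,15,12,11,14]

2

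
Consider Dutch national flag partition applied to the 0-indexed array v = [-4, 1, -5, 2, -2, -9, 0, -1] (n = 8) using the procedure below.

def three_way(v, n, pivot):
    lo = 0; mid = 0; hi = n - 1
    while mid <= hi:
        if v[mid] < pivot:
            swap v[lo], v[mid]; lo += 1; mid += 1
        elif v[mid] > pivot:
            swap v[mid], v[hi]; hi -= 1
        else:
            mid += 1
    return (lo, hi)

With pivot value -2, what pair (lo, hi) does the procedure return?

(3, 3)

pivot = -2; lo=0, mid=0, hi=7
v[mid]=-4<-2: swap v[0],v[0]; lo=1,mid=1 → [-4, 1, -5, 2, -2, -9, 0, -1]
v[mid]=1>-2: swap v[1],v[7]; hi=6 → [-4, -1, -5, 2, -2, -9, 0, 1]
v[mid]=-1>-2: swap v[1],v[6]; hi=5 → [-4, 0, -5, 2, -2, -9, -1, 1]
v[mid]=0>-2: swap v[1],v[5]; hi=4 → [-4, -9, -5, 2, -2, 0, -1, 1]
v[mid]=-9<-2: swap v[1],v[1]; lo=2,mid=2 → [-4, -9, -5, 2, -2, 0, -1, 1]
v[mid]=-5<-2: swap v[2],v[2]; lo=3,mid=3 → [-4, -9, -5, 2, -2, 0, -1, 1]
v[mid]=2>-2: swap v[3],v[4]; hi=3 → [-4, -9, -5, -2, 2, 0, -1, 1]
v[mid]=-2=-2: mid=4
end: lo=3, hi=3; v = [-4, -9, -5, -2, 2, 0, -1, 1]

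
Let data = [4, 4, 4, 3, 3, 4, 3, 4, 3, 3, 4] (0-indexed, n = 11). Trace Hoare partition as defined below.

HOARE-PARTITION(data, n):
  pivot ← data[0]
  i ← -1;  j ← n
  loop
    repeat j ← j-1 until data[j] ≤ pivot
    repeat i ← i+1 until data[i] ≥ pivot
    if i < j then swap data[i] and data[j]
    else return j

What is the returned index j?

6

pivot = data[0] = 4; i = -1, j = 11
j→10 (data[10]=4≤4), i→0 (data[0]=4≥4); i<j, swap → [4, 4, 4, 3, 3, 4, 3, 4, 3, 3, 4]
j→9 (data[9]=3≤4), i→1 (data[1]=4≥4); i<j, swap → [4, 3, 4, 3, 3, 4, 3, 4, 3, 4, 4]
j→8 (data[8]=3≤4), i→2 (data[2]=4≥4); i<j, swap → [4, 3, 3, 3, 3, 4, 3, 4, 4, 4, 4]
j→7 (data[7]=4≤4), i→5 (data[5]=4≥4); i<j, swap → [4, 3, 3, 3, 3, 4, 3, 4, 4, 4, 4]
j→6, i→7; i≥j, return j=6. data = [4, 3, 3, 3, 3, 4, 3, 4, 4, 4, 4]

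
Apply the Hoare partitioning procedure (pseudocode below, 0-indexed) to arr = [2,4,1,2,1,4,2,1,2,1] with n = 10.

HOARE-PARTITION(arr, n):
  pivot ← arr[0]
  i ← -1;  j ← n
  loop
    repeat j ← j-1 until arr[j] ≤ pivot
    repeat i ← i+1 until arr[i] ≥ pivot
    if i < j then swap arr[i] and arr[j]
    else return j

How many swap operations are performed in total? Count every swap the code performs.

pivot = arr[0] = 2; i = -1, j = 10
j→9 (arr[9]=1≤2), i→0 (arr[0]=2≥2); i<j, swap → [1,4,1,2,1,4,2,1,2,2]
j→8 (arr[8]=2≤2), i→1 (arr[1]=4≥2); i<j, swap → [1,2,1,2,1,4,2,1,4,2]
j→7 (arr[7]=1≤2), i→3 (arr[3]=2≥2); i<j, swap → [1,2,1,1,1,4,2,2,4,2]
j→6 (arr[6]=2≤2), i→5 (arr[5]=4≥2); i<j, swap → [1,2,1,1,1,2,4,2,4,2]
j→5, i→6; i≥j, return j=5. arr = [1,2,1,1,1,2,4,2,4,2]

4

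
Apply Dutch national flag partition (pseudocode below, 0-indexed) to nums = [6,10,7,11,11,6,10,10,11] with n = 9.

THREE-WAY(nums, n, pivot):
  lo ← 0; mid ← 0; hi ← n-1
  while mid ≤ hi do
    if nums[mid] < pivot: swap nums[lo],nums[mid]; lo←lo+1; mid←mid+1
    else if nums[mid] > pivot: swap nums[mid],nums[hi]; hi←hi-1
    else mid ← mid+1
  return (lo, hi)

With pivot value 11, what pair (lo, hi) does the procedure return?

(6, 8)

pivot = 11; lo=0, mid=0, hi=8
nums[mid]=6<11: swap nums[0],nums[0]; lo=1,mid=1 → [6,10,7,11,11,6,10,10,11]
nums[mid]=10<11: swap nums[1],nums[1]; lo=2,mid=2 → [6,10,7,11,11,6,10,10,11]
nums[mid]=7<11: swap nums[2],nums[2]; lo=3,mid=3 → [6,10,7,11,11,6,10,10,11]
nums[mid]=11=11: mid=4
nums[mid]=11=11: mid=5
nums[mid]=6<11: swap nums[3],nums[5]; lo=4,mid=6 → [6,10,7,6,11,11,10,10,11]
nums[mid]=10<11: swap nums[4],nums[6]; lo=5,mid=7 → [6,10,7,6,10,11,11,10,11]
nums[mid]=10<11: swap nums[5],nums[7]; lo=6,mid=8 → [6,10,7,6,10,10,11,11,11]
nums[mid]=11=11: mid=9
end: lo=6, hi=8; nums = [6,10,7,6,10,10,11,11,11]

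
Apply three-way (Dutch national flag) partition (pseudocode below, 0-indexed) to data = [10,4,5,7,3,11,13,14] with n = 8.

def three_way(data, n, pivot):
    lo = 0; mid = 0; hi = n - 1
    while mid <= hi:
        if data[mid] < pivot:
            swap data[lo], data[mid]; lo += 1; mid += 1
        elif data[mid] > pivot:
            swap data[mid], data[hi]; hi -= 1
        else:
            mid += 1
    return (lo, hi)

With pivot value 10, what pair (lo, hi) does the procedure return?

(4, 4)

pivot = 10; lo=0, mid=0, hi=7
data[mid]=10=10: mid=1
data[mid]=4<10: swap data[0],data[1]; lo=1,mid=2 → [4,10,5,7,3,11,13,14]
data[mid]=5<10: swap data[1],data[2]; lo=2,mid=3 → [4,5,10,7,3,11,13,14]
data[mid]=7<10: swap data[2],data[3]; lo=3,mid=4 → [4,5,7,10,3,11,13,14]
data[mid]=3<10: swap data[3],data[4]; lo=4,mid=5 → [4,5,7,3,10,11,13,14]
data[mid]=11>10: swap data[5],data[7]; hi=6 → [4,5,7,3,10,14,13,11]
data[mid]=14>10: swap data[5],data[6]; hi=5 → [4,5,7,3,10,13,14,11]
data[mid]=13>10: swap data[5],data[5]; hi=4 → [4,5,7,3,10,13,14,11]
end: lo=4, hi=4; data = [4,5,7,3,10,13,14,11]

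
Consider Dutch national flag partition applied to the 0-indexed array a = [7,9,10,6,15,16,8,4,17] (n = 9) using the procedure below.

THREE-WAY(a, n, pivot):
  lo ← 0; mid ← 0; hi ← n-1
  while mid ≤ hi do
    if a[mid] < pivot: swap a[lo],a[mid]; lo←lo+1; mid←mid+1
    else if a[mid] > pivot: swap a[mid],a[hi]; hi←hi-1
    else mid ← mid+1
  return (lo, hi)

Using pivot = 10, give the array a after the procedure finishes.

[7,9,6,4,8,10,16,17,15]

pivot = 10; lo=0, mid=0, hi=8
a[mid]=7<10: swap a[0],a[0]; lo=1,mid=1 → [7,9,10,6,15,16,8,4,17]
a[mid]=9<10: swap a[1],a[1]; lo=2,mid=2 → [7,9,10,6,15,16,8,4,17]
a[mid]=10=10: mid=3
a[mid]=6<10: swap a[2],a[3]; lo=3,mid=4 → [7,9,6,10,15,16,8,4,17]
a[mid]=15>10: swap a[4],a[8]; hi=7 → [7,9,6,10,17,16,8,4,15]
a[mid]=17>10: swap a[4],a[7]; hi=6 → [7,9,6,10,4,16,8,17,15]
a[mid]=4<10: swap a[3],a[4]; lo=4,mid=5 → [7,9,6,4,10,16,8,17,15]
a[mid]=16>10: swap a[5],a[6]; hi=5 → [7,9,6,4,10,8,16,17,15]
a[mid]=8<10: swap a[4],a[5]; lo=5,mid=6 → [7,9,6,4,8,10,16,17,15]
end: lo=5, hi=5; a = [7,9,6,4,8,10,16,17,15]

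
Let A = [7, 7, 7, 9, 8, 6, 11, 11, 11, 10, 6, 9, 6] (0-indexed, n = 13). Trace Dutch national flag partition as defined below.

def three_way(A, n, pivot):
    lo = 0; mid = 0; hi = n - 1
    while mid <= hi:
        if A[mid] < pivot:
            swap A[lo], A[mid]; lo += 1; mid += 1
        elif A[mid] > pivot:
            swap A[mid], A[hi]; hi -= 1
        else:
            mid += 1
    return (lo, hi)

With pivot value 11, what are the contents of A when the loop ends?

lo=0 mid=0 hi=12
7<11: swap(0,0), lo=1 mid=1 ⇒ [7, 7, 7, 9, 8, 6, 11, 11, 11, 10, 6, 9, 6]
7<11: swap(1,1), lo=2 mid=2 ⇒ [7, 7, 7, 9, 8, 6, 11, 11, 11, 10, 6, 9, 6]
7<11: swap(2,2), lo=3 mid=3 ⇒ [7, 7, 7, 9, 8, 6, 11, 11, 11, 10, 6, 9, 6]
9<11: swap(3,3), lo=4 mid=4 ⇒ [7, 7, 7, 9, 8, 6, 11, 11, 11, 10, 6, 9, 6]
8<11: swap(4,4), lo=5 mid=5 ⇒ [7, 7, 7, 9, 8, 6, 11, 11, 11, 10, 6, 9, 6]
6<11: swap(5,5), lo=6 mid=6 ⇒ [7, 7, 7, 9, 8, 6, 11, 11, 11, 10, 6, 9, 6]
11=11: mid=7
11=11: mid=8
11=11: mid=9
10<11: swap(6,9), lo=7 mid=10 ⇒ [7, 7, 7, 9, 8, 6, 10, 11, 11, 11, 6, 9, 6]
6<11: swap(7,10), lo=8 mid=11 ⇒ [7, 7, 7, 9, 8, 6, 10, 6, 11, 11, 11, 9, 6]
9<11: swap(8,11), lo=9 mid=12 ⇒ [7, 7, 7, 9, 8, 6, 10, 6, 9, 11, 11, 11, 6]
6<11: swap(9,12), lo=10 mid=13 ⇒ [7, 7, 7, 9, 8, 6, 10, 6, 9, 6, 11, 11, 11]
done. lo=10 hi=12; A=[7, 7, 7, 9, 8, 6, 10, 6, 9, 6, 11, 11, 11]

[7, 7, 7, 9, 8, 6, 10, 6, 9, 6, 11, 11, 11]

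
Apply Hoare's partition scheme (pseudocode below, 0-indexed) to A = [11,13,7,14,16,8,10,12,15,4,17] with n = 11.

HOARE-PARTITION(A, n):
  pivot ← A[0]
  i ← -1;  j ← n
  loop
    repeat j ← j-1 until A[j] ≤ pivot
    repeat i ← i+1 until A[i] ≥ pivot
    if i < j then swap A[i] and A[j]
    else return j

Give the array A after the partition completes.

[4,10,7,8,16,14,13,12,15,11,17]

pivot=11
j stops at 9 (4), i stops at 0 (11); swap ⇒ [4,13,7,14,16,8,10,12,15,11,17]
j stops at 6 (10), i stops at 1 (13); swap ⇒ [4,10,7,14,16,8,13,12,15,11,17]
j stops at 5 (8), i stops at 3 (14); swap ⇒ [4,10,7,8,16,14,13,12,15,11,17]
j stops at 3, i stops at 4; i≥j ⇒ return 3. A=[4,10,7,8,16,14,13,12,15,11,17]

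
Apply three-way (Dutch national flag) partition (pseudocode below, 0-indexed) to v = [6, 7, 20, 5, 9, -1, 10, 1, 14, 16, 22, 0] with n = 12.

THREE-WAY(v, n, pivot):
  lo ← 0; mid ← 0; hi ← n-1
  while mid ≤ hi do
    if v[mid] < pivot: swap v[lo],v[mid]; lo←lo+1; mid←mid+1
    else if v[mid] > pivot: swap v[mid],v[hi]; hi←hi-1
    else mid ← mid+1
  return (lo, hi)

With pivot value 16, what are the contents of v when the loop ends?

[6, 7, 0, 5, 9, -1, 10, 1, 14, 16, 22, 20]

pivot = 16; lo=0, mid=0, hi=11
v[mid]=6<16: swap v[0],v[0]; lo=1,mid=1 → [6, 7, 20, 5, 9, -1, 10, 1, 14, 16, 22, 0]
v[mid]=7<16: swap v[1],v[1]; lo=2,mid=2 → [6, 7, 20, 5, 9, -1, 10, 1, 14, 16, 22, 0]
v[mid]=20>16: swap v[2],v[11]; hi=10 → [6, 7, 0, 5, 9, -1, 10, 1, 14, 16, 22, 20]
v[mid]=0<16: swap v[2],v[2]; lo=3,mid=3 → [6, 7, 0, 5, 9, -1, 10, 1, 14, 16, 22, 20]
v[mid]=5<16: swap v[3],v[3]; lo=4,mid=4 → [6, 7, 0, 5, 9, -1, 10, 1, 14, 16, 22, 20]
v[mid]=9<16: swap v[4],v[4]; lo=5,mid=5 → [6, 7, 0, 5, 9, -1, 10, 1, 14, 16, 22, 20]
v[mid]=-1<16: swap v[5],v[5]; lo=6,mid=6 → [6, 7, 0, 5, 9, -1, 10, 1, 14, 16, 22, 20]
v[mid]=10<16: swap v[6],v[6]; lo=7,mid=7 → [6, 7, 0, 5, 9, -1, 10, 1, 14, 16, 22, 20]
v[mid]=1<16: swap v[7],v[7]; lo=8,mid=8 → [6, 7, 0, 5, 9, -1, 10, 1, 14, 16, 22, 20]
v[mid]=14<16: swap v[8],v[8]; lo=9,mid=9 → [6, 7, 0, 5, 9, -1, 10, 1, 14, 16, 22, 20]
v[mid]=16=16: mid=10
v[mid]=22>16: swap v[10],v[10]; hi=9 → [6, 7, 0, 5, 9, -1, 10, 1, 14, 16, 22, 20]
end: lo=9, hi=9; v = [6, 7, 0, 5, 9, -1, 10, 1, 14, 16, 22, 20]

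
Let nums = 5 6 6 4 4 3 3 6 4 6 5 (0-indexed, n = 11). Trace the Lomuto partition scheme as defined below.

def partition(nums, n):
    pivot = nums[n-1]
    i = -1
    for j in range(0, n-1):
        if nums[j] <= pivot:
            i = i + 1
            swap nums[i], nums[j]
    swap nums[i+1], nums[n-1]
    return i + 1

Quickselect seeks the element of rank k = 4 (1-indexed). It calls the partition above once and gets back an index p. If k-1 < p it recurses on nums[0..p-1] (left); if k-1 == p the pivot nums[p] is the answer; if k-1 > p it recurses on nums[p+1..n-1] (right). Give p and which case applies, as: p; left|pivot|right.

pivot = nums[10] = 5; i = -1
j=0: nums[0]=5 ≤ 5 → i=0, swap nums[0],nums[0] (no change) → 5 6 6 4 4 3 3 6 4 6 5
j=1: nums[1]=6 > 5 → no swap
j=2: nums[2]=6 > 5 → no swap
j=3: nums[3]=4 ≤ 5 → i=1, swap nums[1],nums[3] → 5 4 6 6 4 3 3 6 4 6 5
j=4: nums[4]=4 ≤ 5 → i=2, swap nums[2],nums[4] → 5 4 4 6 6 3 3 6 4 6 5
j=5: nums[5]=3 ≤ 5 → i=3, swap nums[3],nums[5] → 5 4 4 3 6 6 3 6 4 6 5
j=6: nums[6]=3 ≤ 5 → i=4, swap nums[4],nums[6] → 5 4 4 3 3 6 6 6 4 6 5
j=7: nums[7]=6 > 5 → no swap
j=8: nums[8]=4 ≤ 5 → i=5, swap nums[5],nums[8] → 5 4 4 3 3 4 6 6 6 6 5
j=9: nums[9]=6 > 5 → no swap
final swap nums[6],nums[10] → 5 4 4 3 3 4 5 6 6 6 6; return 6
p = 6; k-1 = 3 < 6 ⇒ left

6; left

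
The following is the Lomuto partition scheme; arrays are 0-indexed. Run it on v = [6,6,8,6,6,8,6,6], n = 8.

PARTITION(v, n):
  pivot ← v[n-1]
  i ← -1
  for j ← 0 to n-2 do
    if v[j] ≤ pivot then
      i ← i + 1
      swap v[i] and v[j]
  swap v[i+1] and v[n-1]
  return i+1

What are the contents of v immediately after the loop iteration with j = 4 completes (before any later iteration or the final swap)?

[6,6,6,6,8,8,6,6]

pivot = v[7] = 6; i = -1
j=0: v[0]=6 ≤ 6 → i=0, swap v[0],v[0] (no change) → [6,6,8,6,6,8,6,6]
j=1: v[1]=6 ≤ 6 → i=1, swap v[1],v[1] (no change) → [6,6,8,6,6,8,6,6]
j=2: v[2]=8 > 6 → no swap
j=3: v[3]=6 ≤ 6 → i=2, swap v[2],v[3] → [6,6,6,8,6,8,6,6]
j=4: v[4]=6 ≤ 6 → i=3, swap v[3],v[4] → [6,6,6,6,8,8,6,6]
(after j=4) v = [6,6,6,6,8,8,6,6]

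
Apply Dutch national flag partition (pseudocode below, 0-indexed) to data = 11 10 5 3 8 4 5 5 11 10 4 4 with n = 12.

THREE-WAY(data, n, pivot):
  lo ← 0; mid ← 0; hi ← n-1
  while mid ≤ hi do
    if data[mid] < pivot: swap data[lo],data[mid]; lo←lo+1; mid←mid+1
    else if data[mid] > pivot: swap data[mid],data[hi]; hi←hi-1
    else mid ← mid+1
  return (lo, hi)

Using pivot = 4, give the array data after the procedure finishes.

pivot = 4; lo=0, mid=0, hi=11
data[mid]=11>4: swap data[0],data[11]; hi=10 → 4 10 5 3 8 4 5 5 11 10 4 11
data[mid]=4=4: mid=1
data[mid]=10>4: swap data[1],data[10]; hi=9 → 4 4 5 3 8 4 5 5 11 10 10 11
data[mid]=4=4: mid=2
data[mid]=5>4: swap data[2],data[9]; hi=8 → 4 4 10 3 8 4 5 5 11 5 10 11
data[mid]=10>4: swap data[2],data[8]; hi=7 → 4 4 11 3 8 4 5 5 10 5 10 11
data[mid]=11>4: swap data[2],data[7]; hi=6 → 4 4 5 3 8 4 5 11 10 5 10 11
data[mid]=5>4: swap data[2],data[6]; hi=5 → 4 4 5 3 8 4 5 11 10 5 10 11
data[mid]=5>4: swap data[2],data[5]; hi=4 → 4 4 4 3 8 5 5 11 10 5 10 11
data[mid]=4=4: mid=3
data[mid]=3<4: swap data[0],data[3]; lo=1,mid=4 → 3 4 4 4 8 5 5 11 10 5 10 11
data[mid]=8>4: swap data[4],data[4]; hi=3 → 3 4 4 4 8 5 5 11 10 5 10 11
end: lo=1, hi=3; data = 3 4 4 4 8 5 5 11 10 5 10 11

3 4 4 4 8 5 5 11 10 5 10 11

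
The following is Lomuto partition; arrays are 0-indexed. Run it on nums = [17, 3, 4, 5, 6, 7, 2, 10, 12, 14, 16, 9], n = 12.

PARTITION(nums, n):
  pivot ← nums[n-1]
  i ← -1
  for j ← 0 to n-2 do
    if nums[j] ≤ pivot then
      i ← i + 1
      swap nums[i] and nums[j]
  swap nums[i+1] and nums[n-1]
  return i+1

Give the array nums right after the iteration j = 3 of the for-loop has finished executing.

pivot = nums[11] = 9; i = -1
j=0: nums[0]=17 > 9 → no swap
j=1: nums[1]=3 ≤ 9 → i=0, swap nums[0],nums[1] → [3, 17, 4, 5, 6, 7, 2, 10, 12, 14, 16, 9]
j=2: nums[2]=4 ≤ 9 → i=1, swap nums[1],nums[2] → [3, 4, 17, 5, 6, 7, 2, 10, 12, 14, 16, 9]
j=3: nums[3]=5 ≤ 9 → i=2, swap nums[2],nums[3] → [3, 4, 5, 17, 6, 7, 2, 10, 12, 14, 16, 9]
(after j=3) nums = [3, 4, 5, 17, 6, 7, 2, 10, 12, 14, 16, 9]

[3, 4, 5, 17, 6, 7, 2, 10, 12, 14, 16, 9]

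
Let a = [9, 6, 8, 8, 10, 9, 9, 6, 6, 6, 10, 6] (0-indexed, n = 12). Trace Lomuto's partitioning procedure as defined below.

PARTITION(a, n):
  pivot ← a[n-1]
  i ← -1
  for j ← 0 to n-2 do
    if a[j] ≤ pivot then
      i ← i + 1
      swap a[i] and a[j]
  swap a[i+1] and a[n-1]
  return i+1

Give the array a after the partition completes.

[6, 6, 6, 6, 6, 9, 9, 9, 8, 8, 10, 10]

pivot = a[11] = 6; i = -1
j=0: a[0]=9 > 6 → no swap
j=1: a[1]=6 ≤ 6 → i=0, swap a[0],a[1] → [6, 9, 8, 8, 10, 9, 9, 6, 6, 6, 10, 6]
j=2: a[2]=8 > 6 → no swap
j=3: a[3]=8 > 6 → no swap
j=4: a[4]=10 > 6 → no swap
j=5: a[5]=9 > 6 → no swap
j=6: a[6]=9 > 6 → no swap
j=7: a[7]=6 ≤ 6 → i=1, swap a[1],a[7] → [6, 6, 8, 8, 10, 9, 9, 9, 6, 6, 10, 6]
j=8: a[8]=6 ≤ 6 → i=2, swap a[2],a[8] → [6, 6, 6, 8, 10, 9, 9, 9, 8, 6, 10, 6]
j=9: a[9]=6 ≤ 6 → i=3, swap a[3],a[9] → [6, 6, 6, 6, 10, 9, 9, 9, 8, 8, 10, 6]
j=10: a[10]=10 > 6 → no swap
final swap a[4],a[11] → [6, 6, 6, 6, 6, 9, 9, 9, 8, 8, 10, 10]; return 4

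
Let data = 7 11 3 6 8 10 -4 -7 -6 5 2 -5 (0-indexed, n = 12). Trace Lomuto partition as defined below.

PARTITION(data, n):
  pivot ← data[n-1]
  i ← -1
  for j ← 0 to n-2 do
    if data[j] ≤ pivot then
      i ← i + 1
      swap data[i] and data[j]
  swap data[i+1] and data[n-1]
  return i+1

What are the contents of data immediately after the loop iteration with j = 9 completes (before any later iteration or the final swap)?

pivot=-5, i=-1
j=0: 7>-5, skip
j=1: 11>-5, skip
j=2: 3>-5, skip
j=3: 6>-5, skip
j=4: 8>-5, skip
j=5: 10>-5, skip
j=6: -4>-5, skip
j=7: -7≤-5, i=0, swap(0,7) ⇒ -7 11 3 6 8 10 -4 7 -6 5 2 -5
j=8: -6≤-5, i=1, swap(1,8) ⇒ -7 -6 3 6 8 10 -4 7 11 5 2 -5
j=9: 5>-5, skip
(after j=9) data = -7 -6 3 6 8 10 -4 7 11 5 2 -5

-7 -6 3 6 8 10 -4 7 11 5 2 -5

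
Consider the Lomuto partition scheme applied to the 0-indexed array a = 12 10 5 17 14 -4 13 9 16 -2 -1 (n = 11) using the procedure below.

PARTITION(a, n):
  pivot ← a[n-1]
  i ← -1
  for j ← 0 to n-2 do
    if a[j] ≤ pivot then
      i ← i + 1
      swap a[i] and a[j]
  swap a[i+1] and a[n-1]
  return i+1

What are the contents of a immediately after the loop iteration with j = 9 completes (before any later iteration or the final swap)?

pivot=-1, i=-1
j=0: 12>-1, skip
j=1: 10>-1, skip
j=2: 5>-1, skip
j=3: 17>-1, skip
j=4: 14>-1, skip
j=5: -4≤-1, i=0, swap(0,5) ⇒ -4 10 5 17 14 12 13 9 16 -2 -1
j=6: 13>-1, skip
j=7: 9>-1, skip
j=8: 16>-1, skip
j=9: -2≤-1, i=1, swap(1,9) ⇒ -4 -2 5 17 14 12 13 9 16 10 -1
(after j=9) a = -4 -2 5 17 14 12 13 9 16 10 -1

-4 -2 5 17 14 12 13 9 16 10 -1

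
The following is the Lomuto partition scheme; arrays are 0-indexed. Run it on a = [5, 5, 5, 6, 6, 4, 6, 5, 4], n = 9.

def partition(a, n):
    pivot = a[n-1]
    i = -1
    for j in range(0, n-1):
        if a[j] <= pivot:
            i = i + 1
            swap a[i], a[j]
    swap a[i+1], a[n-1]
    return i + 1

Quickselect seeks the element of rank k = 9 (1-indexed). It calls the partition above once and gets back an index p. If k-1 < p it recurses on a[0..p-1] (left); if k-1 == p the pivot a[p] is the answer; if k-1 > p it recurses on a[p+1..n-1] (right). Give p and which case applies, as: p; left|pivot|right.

pivot=4, i=-1
j=0: 5>4, skip
j=1: 5>4, skip
j=2: 5>4, skip
j=3: 6>4, skip
j=4: 6>4, skip
j=5: 4≤4, i=0, swap(0,5) ⇒ [4, 5, 5, 6, 6, 5, 6, 5, 4]
j=6: 6>4, skip
j=7: 5>4, skip
swap(1,8) ⇒ [4, 4, 5, 6, 6, 5, 6, 5, 5]; return 1
p = 1; k-1 = 8 > 1 ⇒ right

1; right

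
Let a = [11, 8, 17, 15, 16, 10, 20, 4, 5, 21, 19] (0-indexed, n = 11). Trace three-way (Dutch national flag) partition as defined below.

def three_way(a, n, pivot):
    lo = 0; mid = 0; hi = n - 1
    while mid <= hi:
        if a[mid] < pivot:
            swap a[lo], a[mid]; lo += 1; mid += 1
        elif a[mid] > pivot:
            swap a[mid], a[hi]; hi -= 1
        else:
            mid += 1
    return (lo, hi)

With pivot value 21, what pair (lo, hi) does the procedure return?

pivot = 21; lo=0, mid=0, hi=10
a[mid]=11<21: swap a[0],a[0]; lo=1,mid=1 → [11, 8, 17, 15, 16, 10, 20, 4, 5, 21, 19]
a[mid]=8<21: swap a[1],a[1]; lo=2,mid=2 → [11, 8, 17, 15, 16, 10, 20, 4, 5, 21, 19]
a[mid]=17<21: swap a[2],a[2]; lo=3,mid=3 → [11, 8, 17, 15, 16, 10, 20, 4, 5, 21, 19]
a[mid]=15<21: swap a[3],a[3]; lo=4,mid=4 → [11, 8, 17, 15, 16, 10, 20, 4, 5, 21, 19]
a[mid]=16<21: swap a[4],a[4]; lo=5,mid=5 → [11, 8, 17, 15, 16, 10, 20, 4, 5, 21, 19]
a[mid]=10<21: swap a[5],a[5]; lo=6,mid=6 → [11, 8, 17, 15, 16, 10, 20, 4, 5, 21, 19]
a[mid]=20<21: swap a[6],a[6]; lo=7,mid=7 → [11, 8, 17, 15, 16, 10, 20, 4, 5, 21, 19]
a[mid]=4<21: swap a[7],a[7]; lo=8,mid=8 → [11, 8, 17, 15, 16, 10, 20, 4, 5, 21, 19]
a[mid]=5<21: swap a[8],a[8]; lo=9,mid=9 → [11, 8, 17, 15, 16, 10, 20, 4, 5, 21, 19]
a[mid]=21=21: mid=10
a[mid]=19<21: swap a[9],a[10]; lo=10,mid=11 → [11, 8, 17, 15, 16, 10, 20, 4, 5, 19, 21]
end: lo=10, hi=10; a = [11, 8, 17, 15, 16, 10, 20, 4, 5, 19, 21]

(10, 10)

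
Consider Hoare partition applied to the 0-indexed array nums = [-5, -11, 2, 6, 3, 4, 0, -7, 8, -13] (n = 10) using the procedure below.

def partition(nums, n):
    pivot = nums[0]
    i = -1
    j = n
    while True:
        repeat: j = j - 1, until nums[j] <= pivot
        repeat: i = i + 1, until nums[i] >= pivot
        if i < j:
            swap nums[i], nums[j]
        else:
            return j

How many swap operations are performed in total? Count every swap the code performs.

2

pivot=-5
j stops at 9 (-13), i stops at 0 (-5); swap ⇒ [-13, -11, 2, 6, 3, 4, 0, -7, 8, -5]
j stops at 7 (-7), i stops at 2 (2); swap ⇒ [-13, -11, -7, 6, 3, 4, 0, 2, 8, -5]
j stops at 2, i stops at 3; i≥j ⇒ return 2. nums=[-13, -11, -7, 6, 3, 4, 0, 2, 8, -5]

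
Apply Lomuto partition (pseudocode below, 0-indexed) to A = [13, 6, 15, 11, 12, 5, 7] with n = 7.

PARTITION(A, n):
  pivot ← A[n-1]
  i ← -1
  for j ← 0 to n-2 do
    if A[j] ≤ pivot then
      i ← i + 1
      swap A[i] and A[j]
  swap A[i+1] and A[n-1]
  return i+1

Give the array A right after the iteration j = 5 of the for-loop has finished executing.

[6, 5, 15, 11, 12, 13, 7]

pivot = A[6] = 7; i = -1
j=0: A[0]=13 > 7 → no swap
j=1: A[1]=6 ≤ 7 → i=0, swap A[0],A[1] → [6, 13, 15, 11, 12, 5, 7]
j=2: A[2]=15 > 7 → no swap
j=3: A[3]=11 > 7 → no swap
j=4: A[4]=12 > 7 → no swap
j=5: A[5]=5 ≤ 7 → i=1, swap A[1],A[5] → [6, 5, 15, 11, 12, 13, 7]
(after j=5) A = [6, 5, 15, 11, 12, 13, 7]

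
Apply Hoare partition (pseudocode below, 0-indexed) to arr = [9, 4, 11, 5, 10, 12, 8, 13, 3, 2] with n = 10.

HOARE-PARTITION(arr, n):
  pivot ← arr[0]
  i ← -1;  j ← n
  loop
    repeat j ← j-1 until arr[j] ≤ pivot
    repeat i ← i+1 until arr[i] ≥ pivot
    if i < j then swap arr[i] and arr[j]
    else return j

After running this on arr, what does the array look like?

[2, 4, 3, 5, 8, 12, 10, 13, 11, 9]

pivot = arr[0] = 9; i = -1, j = 10
j→9 (arr[9]=2≤9), i→0 (arr[0]=9≥9); i<j, swap → [2, 4, 11, 5, 10, 12, 8, 13, 3, 9]
j→8 (arr[8]=3≤9), i→2 (arr[2]=11≥9); i<j, swap → [2, 4, 3, 5, 10, 12, 8, 13, 11, 9]
j→6 (arr[6]=8≤9), i→4 (arr[4]=10≥9); i<j, swap → [2, 4, 3, 5, 8, 12, 10, 13, 11, 9]
j→4, i→5; i≥j, return j=4. arr = [2, 4, 3, 5, 8, 12, 10, 13, 11, 9]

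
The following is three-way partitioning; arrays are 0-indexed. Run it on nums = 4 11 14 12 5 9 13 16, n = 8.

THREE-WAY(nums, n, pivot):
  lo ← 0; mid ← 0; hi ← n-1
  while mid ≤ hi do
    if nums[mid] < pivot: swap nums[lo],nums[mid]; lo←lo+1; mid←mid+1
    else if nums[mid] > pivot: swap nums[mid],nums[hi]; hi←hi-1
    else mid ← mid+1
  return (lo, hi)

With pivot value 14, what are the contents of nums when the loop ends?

pivot = 14; lo=0, mid=0, hi=7
nums[mid]=4<14: swap nums[0],nums[0]; lo=1,mid=1 → 4 11 14 12 5 9 13 16
nums[mid]=11<14: swap nums[1],nums[1]; lo=2,mid=2 → 4 11 14 12 5 9 13 16
nums[mid]=14=14: mid=3
nums[mid]=12<14: swap nums[2],nums[3]; lo=3,mid=4 → 4 11 12 14 5 9 13 16
nums[mid]=5<14: swap nums[3],nums[4]; lo=4,mid=5 → 4 11 12 5 14 9 13 16
nums[mid]=9<14: swap nums[4],nums[5]; lo=5,mid=6 → 4 11 12 5 9 14 13 16
nums[mid]=13<14: swap nums[5],nums[6]; lo=6,mid=7 → 4 11 12 5 9 13 14 16
nums[mid]=16>14: swap nums[7],nums[7]; hi=6 → 4 11 12 5 9 13 14 16
end: lo=6, hi=6; nums = 4 11 12 5 9 13 14 16

4 11 12 5 9 13 14 16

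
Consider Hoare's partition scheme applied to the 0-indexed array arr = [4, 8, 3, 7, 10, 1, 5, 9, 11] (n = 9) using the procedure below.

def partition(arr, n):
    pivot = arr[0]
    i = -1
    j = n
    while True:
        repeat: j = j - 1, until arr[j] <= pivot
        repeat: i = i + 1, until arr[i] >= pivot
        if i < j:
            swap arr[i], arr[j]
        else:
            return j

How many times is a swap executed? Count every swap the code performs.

pivot = arr[0] = 4; i = -1, j = 9
j→5 (arr[5]=1≤4), i→0 (arr[0]=4≥4); i<j, swap → [1, 8, 3, 7, 10, 4, 5, 9, 11]
j→2 (arr[2]=3≤4), i→1 (arr[1]=8≥4); i<j, swap → [1, 3, 8, 7, 10, 4, 5, 9, 11]
j→1, i→2; i≥j, return j=1. arr = [1, 3, 8, 7, 10, 4, 5, 9, 11]

2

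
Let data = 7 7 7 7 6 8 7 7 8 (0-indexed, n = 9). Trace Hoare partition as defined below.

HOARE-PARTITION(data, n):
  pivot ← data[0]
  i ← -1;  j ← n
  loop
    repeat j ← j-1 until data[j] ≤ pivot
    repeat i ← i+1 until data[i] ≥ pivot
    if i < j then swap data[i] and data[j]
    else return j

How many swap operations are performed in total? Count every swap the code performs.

3

pivot = data[0] = 7; i = -1, j = 9
j→7 (data[7]=7≤7), i→0 (data[0]=7≥7); i<j, swap → 7 7 7 7 6 8 7 7 8
j→6 (data[6]=7≤7), i→1 (data[1]=7≥7); i<j, swap → 7 7 7 7 6 8 7 7 8
j→4 (data[4]=6≤7), i→2 (data[2]=7≥7); i<j, swap → 7 7 6 7 7 8 7 7 8
j→3, i→3; i≥j, return j=3. data = 7 7 6 7 7 8 7 7 8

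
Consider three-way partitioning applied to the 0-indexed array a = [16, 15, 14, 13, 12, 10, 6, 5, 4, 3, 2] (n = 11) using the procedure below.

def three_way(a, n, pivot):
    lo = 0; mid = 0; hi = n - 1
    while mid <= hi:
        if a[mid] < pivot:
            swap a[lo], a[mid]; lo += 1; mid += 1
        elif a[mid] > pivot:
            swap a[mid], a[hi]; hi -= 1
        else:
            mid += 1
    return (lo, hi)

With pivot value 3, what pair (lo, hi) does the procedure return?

lo=0 mid=0 hi=10
16>3: swap(0,10), hi=9 ⇒ [2, 15, 14, 13, 12, 10, 6, 5, 4, 3, 16]
2<3: swap(0,0), lo=1 mid=1 ⇒ [2, 15, 14, 13, 12, 10, 6, 5, 4, 3, 16]
15>3: swap(1,9), hi=8 ⇒ [2, 3, 14, 13, 12, 10, 6, 5, 4, 15, 16]
3=3: mid=2
14>3: swap(2,8), hi=7 ⇒ [2, 3, 4, 13, 12, 10, 6, 5, 14, 15, 16]
4>3: swap(2,7), hi=6 ⇒ [2, 3, 5, 13, 12, 10, 6, 4, 14, 15, 16]
5>3: swap(2,6), hi=5 ⇒ [2, 3, 6, 13, 12, 10, 5, 4, 14, 15, 16]
6>3: swap(2,5), hi=4 ⇒ [2, 3, 10, 13, 12, 6, 5, 4, 14, 15, 16]
10>3: swap(2,4), hi=3 ⇒ [2, 3, 12, 13, 10, 6, 5, 4, 14, 15, 16]
12>3: swap(2,3), hi=2 ⇒ [2, 3, 13, 12, 10, 6, 5, 4, 14, 15, 16]
13>3: swap(2,2), hi=1 ⇒ [2, 3, 13, 12, 10, 6, 5, 4, 14, 15, 16]
done. lo=1 hi=1; a=[2, 3, 13, 12, 10, 6, 5, 4, 14, 15, 16]

(1, 1)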